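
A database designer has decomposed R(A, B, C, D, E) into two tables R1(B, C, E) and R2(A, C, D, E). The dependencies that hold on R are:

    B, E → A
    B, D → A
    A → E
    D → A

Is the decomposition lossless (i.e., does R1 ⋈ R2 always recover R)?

Common attributes: R1 ∩ R2 = {C, E}.
No dependency enlarges {C, E}, so (C, E)⁺ = {C, E}.
The closure contains neither all of R1 = {B, C, E} nor all of R2 = {A, C, D, E}, so the common attributes are not a superkey of either fragment. The join is lossy.

No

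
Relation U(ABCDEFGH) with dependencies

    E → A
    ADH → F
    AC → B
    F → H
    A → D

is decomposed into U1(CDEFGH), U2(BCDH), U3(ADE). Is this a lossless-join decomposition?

No

Chase test. Columns are ABCDEFGH; row i has aⱼ where attribute j ∈ Ui, else bᵢⱼ.
Initial tableau (one row per fragment):
  row 1: b11 b12 a3 a4 a5 a6 a7 a8
  row 2: b21 a2 a3 a4 b25 b26 b27 a8
  row 3: a1 b32 b33 a4 a5 b36 b37 b38
Rows 1 and 3 agree on E; apply E→A and equate their A entries.
No row becomes fully distinguished — the join is lossy.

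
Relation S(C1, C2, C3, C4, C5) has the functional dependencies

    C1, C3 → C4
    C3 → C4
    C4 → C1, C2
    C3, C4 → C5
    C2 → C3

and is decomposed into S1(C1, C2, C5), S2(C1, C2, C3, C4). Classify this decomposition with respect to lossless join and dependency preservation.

Lossless test: (C1, C2)⁺ = {C1, C2, C3, C4, C5}, which contains all of one fragment — lossless.
Dependency preservation: C3, C4 → C5 is not contained in any single fragment, but the restricted closure of its left-hand side across the fragments still reaches the right-hand side; the remaining FDs each lie inside some fragment. All dependencies are preserved.

lossless and dependency-preserving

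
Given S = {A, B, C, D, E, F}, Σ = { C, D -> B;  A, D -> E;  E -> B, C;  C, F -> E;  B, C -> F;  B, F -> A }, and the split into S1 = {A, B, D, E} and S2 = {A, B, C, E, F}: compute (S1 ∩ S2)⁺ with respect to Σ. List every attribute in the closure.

S1 ∩ S2 = {A, B, E}.
E → B, C applies, adding C
B, C → F applies, adding F
Closure: {A, B, C, E, F}.

A, B, C, E, F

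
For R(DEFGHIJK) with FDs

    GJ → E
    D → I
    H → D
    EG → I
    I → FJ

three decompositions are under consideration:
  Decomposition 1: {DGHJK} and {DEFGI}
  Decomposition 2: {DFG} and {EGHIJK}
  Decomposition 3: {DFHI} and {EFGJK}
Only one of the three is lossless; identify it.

Decomposition 1: common = {DG}, closure = {DEFGIJ} → lossless.
Decomposition 2: common = {G}, closure = {G} → lossy.
Decomposition 3: common = {F}, closure = {F} → lossy.

Decomposition 1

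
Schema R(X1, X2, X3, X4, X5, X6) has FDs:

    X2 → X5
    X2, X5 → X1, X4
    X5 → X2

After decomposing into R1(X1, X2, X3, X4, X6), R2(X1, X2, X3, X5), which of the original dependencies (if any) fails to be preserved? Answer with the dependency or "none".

none

X2 → X5 lies within R2.
X2, X5 → X1, X4: restricted closure across fragments reaches X1, X4.
X5 → X2 lies within R2.
Every dependency is enforceable on the fragments, so the decomposition is dependency-preserving.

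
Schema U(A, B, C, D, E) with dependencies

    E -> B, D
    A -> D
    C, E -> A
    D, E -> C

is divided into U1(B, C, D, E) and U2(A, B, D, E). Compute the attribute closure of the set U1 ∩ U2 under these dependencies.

U1 ∩ U2 = {B, D, E}.
D, E → C applies, adding C
C, E → A applies, adding A
Closure: {A, B, C, D, E}.

A, B, C, D, E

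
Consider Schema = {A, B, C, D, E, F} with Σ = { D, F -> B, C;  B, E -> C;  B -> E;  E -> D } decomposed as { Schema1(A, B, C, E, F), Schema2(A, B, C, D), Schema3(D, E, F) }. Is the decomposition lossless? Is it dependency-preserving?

Lossless test (chase): Rows 1 and 2 agree on B; apply B→E and equate their E entries. Rows 1 and 2 agree on E; apply E→D and equate their D entries. Rows 1 and 3 agree on D, F; apply D, F→B, C and equate their B, C entries. Row 1 is now all distinguished symbols — the join is lossless.
Dependency preservation: D, F → B, C is not contained in any single fragment, but the restricted closure of its left-hand side across the fragments still reaches the right-hand side; the remaining FDs each lie inside some fragment. All dependencies are preserved.

lossless and dependency-preserving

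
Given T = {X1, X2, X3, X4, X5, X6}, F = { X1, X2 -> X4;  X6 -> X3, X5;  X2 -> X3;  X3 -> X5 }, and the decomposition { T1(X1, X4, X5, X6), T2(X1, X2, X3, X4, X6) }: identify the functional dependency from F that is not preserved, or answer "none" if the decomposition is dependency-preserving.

Check X3 → X5: no single fragment contains all of {X3, X5}, and the restricted closure of {X3} across the fragments never reaches {X5}.
X1, X2 → X4 is preserved.
X6 → X3, X5 is preserved.
X2 → X3 is preserved.

X3 -> X5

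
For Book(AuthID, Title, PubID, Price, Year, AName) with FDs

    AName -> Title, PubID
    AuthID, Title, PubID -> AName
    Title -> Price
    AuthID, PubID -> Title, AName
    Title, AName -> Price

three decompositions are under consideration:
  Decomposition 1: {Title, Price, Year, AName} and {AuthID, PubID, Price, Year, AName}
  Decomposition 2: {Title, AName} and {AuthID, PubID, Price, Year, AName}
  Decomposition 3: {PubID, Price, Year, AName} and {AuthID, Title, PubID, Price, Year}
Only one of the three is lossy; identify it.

Decomposition 1: common = {Price, Year, AName}, closure = {Title, PubID, Price, Year, AName} → lossless.
Decomposition 2: common = {AName}, closure = {Title, PubID, Price, AName} → lossless.
Decomposition 3: common = {PubID, Price, Year}, closure = {PubID, Price, Year} → lossy.

Decomposition 3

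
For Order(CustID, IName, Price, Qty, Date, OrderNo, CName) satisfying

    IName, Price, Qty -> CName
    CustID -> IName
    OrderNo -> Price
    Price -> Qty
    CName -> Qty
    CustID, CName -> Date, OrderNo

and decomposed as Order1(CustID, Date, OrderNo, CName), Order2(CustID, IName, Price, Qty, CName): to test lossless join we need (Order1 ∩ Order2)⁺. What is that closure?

Order1 ∩ Order2 = {CustID, CName}.
CustID → IName applies, adding IName
CName → Qty applies, adding Qty
CustID, CName → Date, OrderNo applies, adding Date, OrderNo
OrderNo → Price applies, adding Price
Closure: {CustID, IName, Price, Qty, Date, OrderNo, CName}.

CustID, IName, Price, Qty, Date, OrderNo, CName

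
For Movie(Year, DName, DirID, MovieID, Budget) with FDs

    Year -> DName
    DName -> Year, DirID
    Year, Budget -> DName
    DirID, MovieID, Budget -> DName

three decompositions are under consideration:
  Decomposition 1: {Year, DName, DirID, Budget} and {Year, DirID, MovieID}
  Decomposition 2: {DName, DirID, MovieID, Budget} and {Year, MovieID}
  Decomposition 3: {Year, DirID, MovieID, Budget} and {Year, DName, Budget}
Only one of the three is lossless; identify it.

Decomposition 3

Decomposition 1: common = {Year, DirID}, closure = {Year, DName, DirID} → lossy.
Decomposition 2: common = {MovieID}, closure = {MovieID} → lossy.
Decomposition 3: common = {Year, Budget}, closure = {Year, DName, DirID, Budget} → lossless.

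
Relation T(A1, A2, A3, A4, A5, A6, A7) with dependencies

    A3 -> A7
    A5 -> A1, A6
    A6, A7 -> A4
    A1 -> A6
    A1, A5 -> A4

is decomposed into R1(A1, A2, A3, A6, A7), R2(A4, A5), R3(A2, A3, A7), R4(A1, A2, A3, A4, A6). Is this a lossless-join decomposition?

No

Chase test. Columns are A1, A2, A3, A4, A5, A6, A7; row i has aⱼ where attribute j ∈ Ri, else bᵢⱼ.
Initial tableau (one row per fragment):
  row 1: a1 a2 a3 b14 b15 a6 a7
  row 2: b21 b22 b23 a4 a5 b26 b27
  row 3: b31 a2 a3 b34 b35 b36 a7
  row 4: a1 a2 a3 a4 b45 a6 b47
Rows 1 and 4 agree on A3; apply A3→A7 and equate their A7 entries.
Rows 1 and 4 agree on A6, A7; apply A6, A7→A4 and equate their A4 entries.
No row becomes fully distinguished — the join is lossy.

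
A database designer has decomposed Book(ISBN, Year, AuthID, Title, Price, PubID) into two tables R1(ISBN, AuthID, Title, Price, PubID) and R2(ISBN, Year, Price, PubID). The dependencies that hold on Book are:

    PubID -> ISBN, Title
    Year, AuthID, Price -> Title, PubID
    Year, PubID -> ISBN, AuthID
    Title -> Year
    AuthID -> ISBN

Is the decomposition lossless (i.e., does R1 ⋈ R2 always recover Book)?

Common attributes: R1 ∩ R2 = {ISBN, Price, PubID}.
Closure of {ISBN, Price, PubID}: PubID → ISBN, Title applies, adding Title; Title → Year applies, adding Year; Year, PubID → ISBN, AuthID applies, adding AuthID. So (ISBN, Price, PubID)⁺ = {ISBN, Year, AuthID, Title, Price, PubID}.
This closure contains every attribute of R1, so R1 ∩ R2 → R1. The join is lossless.

Yes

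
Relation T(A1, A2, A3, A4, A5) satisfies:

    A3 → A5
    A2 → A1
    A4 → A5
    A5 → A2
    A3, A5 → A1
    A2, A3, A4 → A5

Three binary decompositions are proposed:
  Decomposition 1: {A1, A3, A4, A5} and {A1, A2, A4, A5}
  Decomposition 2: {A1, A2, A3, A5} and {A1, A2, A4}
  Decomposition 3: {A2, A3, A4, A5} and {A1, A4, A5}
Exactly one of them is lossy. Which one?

Decomposition 1: common = {A1, A4, A5}, closure = {A1, A2, A4, A5} → lossless.
Decomposition 2: common = {A1, A2}, closure = {A1, A2} → lossy.
Decomposition 3: common = {A4, A5}, closure = {A1, A2, A4, A5} → lossless.

Decomposition 2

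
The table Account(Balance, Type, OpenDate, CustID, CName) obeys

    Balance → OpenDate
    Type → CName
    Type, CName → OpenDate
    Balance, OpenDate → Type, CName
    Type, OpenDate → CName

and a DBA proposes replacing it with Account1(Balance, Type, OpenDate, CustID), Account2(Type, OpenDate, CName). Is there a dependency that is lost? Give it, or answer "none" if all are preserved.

none

Balance → OpenDate lies within Account1.
Type → CName lies within Account2.
Type, CName → OpenDate lies within Account2.
Balance, OpenDate → Type, CName: restricted closure across fragments reaches Type, CName.
Type, OpenDate → CName lies within Account2.
Every dependency is enforceable on the fragments, so the decomposition is dependency-preserving.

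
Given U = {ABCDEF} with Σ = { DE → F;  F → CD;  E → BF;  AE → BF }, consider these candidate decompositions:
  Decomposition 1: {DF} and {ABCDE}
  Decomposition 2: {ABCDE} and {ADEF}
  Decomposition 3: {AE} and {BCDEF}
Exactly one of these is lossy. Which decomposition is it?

Decomposition 1

Decomposition 1: common = {D}, closure = {D} → lossy.
Decomposition 2: common = {ADE}, closure = {ABCDEF} → lossless.
Decomposition 3: common = {E}, closure = {BCDEF} → lossless.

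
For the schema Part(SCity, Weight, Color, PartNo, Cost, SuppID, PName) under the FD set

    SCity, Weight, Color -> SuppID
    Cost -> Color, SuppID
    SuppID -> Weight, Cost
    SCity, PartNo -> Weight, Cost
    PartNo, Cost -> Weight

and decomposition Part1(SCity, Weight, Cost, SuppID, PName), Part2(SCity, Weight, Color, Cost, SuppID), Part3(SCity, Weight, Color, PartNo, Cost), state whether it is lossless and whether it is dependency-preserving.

Lossless test (chase): Rows 2 and 3 agree on SCity, Weight, Color; apply SCity, Weight, Color→SuppID and equate their SuppID entries. Rows 1 and 2 agree on Cost; apply Cost→Color, SuppID and equate their Color, SuppID entries. No row becomes fully distinguished — the join is lossy.
Dependency preservation: every FD's attributes lie within a single fragment, so each can be enforced locally — preserved.

lossy but dependency-preserving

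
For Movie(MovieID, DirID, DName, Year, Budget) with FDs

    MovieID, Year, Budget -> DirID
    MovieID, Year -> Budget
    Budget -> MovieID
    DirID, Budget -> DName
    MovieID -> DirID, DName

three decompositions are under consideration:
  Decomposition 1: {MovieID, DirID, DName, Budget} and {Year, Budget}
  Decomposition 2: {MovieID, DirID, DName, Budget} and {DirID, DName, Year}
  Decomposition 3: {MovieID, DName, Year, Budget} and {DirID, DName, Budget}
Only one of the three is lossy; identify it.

Decomposition 1: common = {Budget}, closure = {MovieID, DirID, DName, Budget} → lossless.
Decomposition 2: common = {DirID, DName}, closure = {DirID, DName} → lossy.
Decomposition 3: common = {DName, Budget}, closure = {MovieID, DirID, DName, Budget} → lossless.

Decomposition 2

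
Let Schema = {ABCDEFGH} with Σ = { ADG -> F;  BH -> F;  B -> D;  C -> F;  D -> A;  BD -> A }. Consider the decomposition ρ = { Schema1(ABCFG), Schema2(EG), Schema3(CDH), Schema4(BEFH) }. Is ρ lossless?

No

Chase test. Columns are ABCDEFGH; row i has aⱼ where attribute j ∈ Schemai, else bᵢⱼ.
Initial tableau (one row per fragment):
  row 1: a1 a2 a3 b14 b15 a6 a7 b18
  row 2: b21 b22 b23 b24 a5 b26 a7 b28
  row 3: b31 b32 a3 a4 b35 b36 b37 a8
  row 4: b41 a2 b43 b44 a5 a6 b47 a8
Rows 1 and 4 agree on B; apply B→D and equate their D entries.
Rows 1 and 3 agree on C; apply C→F and equate their F entries.
Rows 1 and 4 agree on D; apply D→A and equate their A entries.
No row becomes fully distinguished — the join is lossy.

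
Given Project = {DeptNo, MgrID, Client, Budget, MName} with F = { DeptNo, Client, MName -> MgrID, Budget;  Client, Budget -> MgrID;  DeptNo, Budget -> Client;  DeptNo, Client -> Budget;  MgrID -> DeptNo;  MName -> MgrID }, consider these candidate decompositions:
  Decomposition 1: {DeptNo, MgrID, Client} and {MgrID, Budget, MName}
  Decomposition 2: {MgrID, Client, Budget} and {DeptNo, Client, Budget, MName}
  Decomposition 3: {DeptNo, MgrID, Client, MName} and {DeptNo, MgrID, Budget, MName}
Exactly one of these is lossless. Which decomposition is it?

Decomposition 1: common = {MgrID}, closure = {DeptNo, MgrID} → lossy.
Decomposition 2: common = {Client, Budget}, closure = {DeptNo, MgrID, Client, Budget} → lossless.
Decomposition 3: common = {DeptNo, MgrID, MName}, closure = {DeptNo, MgrID, MName} → lossy.

Decomposition 2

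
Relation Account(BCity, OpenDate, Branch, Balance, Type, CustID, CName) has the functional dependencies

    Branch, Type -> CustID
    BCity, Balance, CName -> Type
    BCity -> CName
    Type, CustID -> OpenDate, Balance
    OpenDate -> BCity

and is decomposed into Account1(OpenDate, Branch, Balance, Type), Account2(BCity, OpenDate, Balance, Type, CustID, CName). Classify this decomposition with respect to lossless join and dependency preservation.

Lossless test: (OpenDate, Balance, Type)⁺ = {BCity, OpenDate, Balance, Type, CName}, which is a superkey of neither fragment — lossy.
Dependency preservation: the restricted closure of {Branch, Type} across the fragments never reaches {CustID}, so Branch, Type → CustID cannot be enforced without a join — not preserved.

lossy and not dependency-preserving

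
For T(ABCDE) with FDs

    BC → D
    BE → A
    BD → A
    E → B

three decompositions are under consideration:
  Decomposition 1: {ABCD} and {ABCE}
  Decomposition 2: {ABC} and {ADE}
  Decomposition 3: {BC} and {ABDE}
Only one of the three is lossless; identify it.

Decomposition 1: common = {ABC}, closure = {ABCD} → lossless.
Decomposition 2: common = {A}, closure = {A} → lossy.
Decomposition 3: common = {B}, closure = {B} → lossy.

Decomposition 1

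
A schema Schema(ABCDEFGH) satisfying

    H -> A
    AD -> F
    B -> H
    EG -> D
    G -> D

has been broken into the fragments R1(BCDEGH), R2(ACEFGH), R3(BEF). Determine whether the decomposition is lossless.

Yes

Chase test. Columns are ABCDEFGH; row i has aⱼ where attribute j ∈ Ri, else bᵢⱼ.
Initial tableau (one row per fragment):
  row 1: b11 a2 a3 a4 a5 b16 a7 a8
  row 2: a1 b22 a3 b24 a5 a6 a7 a8
  row 3: b31 a2 b33 b34 a5 a6 b37 b38
Rows 1 and 2 agree on H; apply H→A and equate their A entries.
Rows 1 and 3 agree on B; apply B→H and equate their H entries.
Rows 1 and 2 agree on EG; apply EG→D and equate their D entries.
Rows 1 and 3 agree on H; apply H→A and equate their A entries.
Rows 1 and 2 agree on AD; apply AD→F and equate their F entries.
Row 1 is now all distinguished symbols — the join is lossless.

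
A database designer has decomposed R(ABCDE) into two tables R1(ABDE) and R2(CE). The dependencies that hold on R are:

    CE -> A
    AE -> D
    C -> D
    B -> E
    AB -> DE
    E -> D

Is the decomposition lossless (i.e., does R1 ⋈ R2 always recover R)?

Common attributes: R1 ∩ R2 = {E}.
Closure of {E}: E → D applies, adding D. So (E)⁺ = {DE}.
The closure contains neither all of R1 = {ABDE} nor all of R2 = {CE}, so the common attributes are not a superkey of either fragment. The join is lossy.

No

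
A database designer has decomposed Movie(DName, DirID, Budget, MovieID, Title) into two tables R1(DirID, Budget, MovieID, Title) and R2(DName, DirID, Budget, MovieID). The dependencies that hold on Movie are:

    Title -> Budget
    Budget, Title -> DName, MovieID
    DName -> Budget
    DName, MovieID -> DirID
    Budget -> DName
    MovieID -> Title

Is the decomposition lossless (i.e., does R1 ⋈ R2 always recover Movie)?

Common attributes: R1 ∩ R2 = {DirID, Budget, MovieID}.
Closure of {DirID, Budget, MovieID}: Budget → DName applies, adding DName; MovieID → Title applies, adding Title. So (DirID, Budget, MovieID)⁺ = {DName, DirID, Budget, MovieID, Title}.
This closure contains every attribute of R1, so R1 ∩ R2 → R1. The join is lossless.

Yes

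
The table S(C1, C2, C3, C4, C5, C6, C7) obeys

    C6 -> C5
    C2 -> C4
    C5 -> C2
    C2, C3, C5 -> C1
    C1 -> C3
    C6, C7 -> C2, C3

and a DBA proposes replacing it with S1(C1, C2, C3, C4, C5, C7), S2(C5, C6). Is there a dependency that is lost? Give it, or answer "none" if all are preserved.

C6, C7 -> C2, C3

Check C6, C7 → C2, C3: no single fragment contains all of {C2, C3, C6, C7}, and the restricted closure of {C6, C7} across the fragments never reaches {C2, C3}.
C6 → C5 is preserved.
C2 → C4 is preserved.
C5 → C2 is preserved.
C2, C3, C5 → C1 is preserved.
C1 → C3 is preserved.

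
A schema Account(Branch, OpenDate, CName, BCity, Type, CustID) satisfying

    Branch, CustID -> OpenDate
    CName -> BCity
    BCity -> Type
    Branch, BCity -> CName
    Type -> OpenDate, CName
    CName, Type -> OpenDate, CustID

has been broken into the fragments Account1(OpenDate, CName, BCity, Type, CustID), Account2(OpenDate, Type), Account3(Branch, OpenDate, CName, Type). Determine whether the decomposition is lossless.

Chase test. Columns are Branch, OpenDate, CName, BCity, Type, CustID; row i has aⱼ where attribute j ∈ Accounti, else bᵢⱼ.
Initial tableau (one row per fragment):
  row 1: b11 a2 a3 a4 a5 a6
  row 2: b21 a2 b23 b24 a5 b26
  row 3: a1 a2 a3 b34 a5 b36
Rows 1 and 3 agree on CName; apply CName→BCity and equate their BCity entries.
Rows 1 and 2 agree on Type; apply Type→OpenDate, CName and equate their OpenDate, CName entries.
Rows 1 and 2 agree on CName, Type; apply CName, Type→OpenDate, CustID and equate their OpenDate, CustID entries.
Rows 1 and 3 agree on CName, Type; apply CName, Type→OpenDate, CustID and equate their OpenDate, CustID entries.
Rows 1 and 2 agree on CName; apply CName→BCity and equate their BCity entries.
Row 3 is now all distinguished symbols — the join is lossless.

Yes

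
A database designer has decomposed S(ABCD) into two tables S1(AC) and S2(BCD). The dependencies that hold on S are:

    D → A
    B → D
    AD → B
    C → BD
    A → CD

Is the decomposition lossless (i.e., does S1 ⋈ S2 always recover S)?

Yes

Common attributes: S1 ∩ S2 = {C}.
Closure of {C}: C → BD applies, adding BD; D → A applies, adding A. So (C)⁺ = {ABCD}.
This closure contains every attribute of S1, so S1 ∩ S2 → S1. The join is lossless.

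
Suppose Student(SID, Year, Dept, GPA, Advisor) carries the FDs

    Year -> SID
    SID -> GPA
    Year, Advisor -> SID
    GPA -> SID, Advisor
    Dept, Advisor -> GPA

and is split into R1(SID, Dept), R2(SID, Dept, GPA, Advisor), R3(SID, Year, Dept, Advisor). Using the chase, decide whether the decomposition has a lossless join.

Yes

Chase test. Columns are SID, Year, Dept, GPA, Advisor; row i has aⱼ where attribute j ∈ Ri, else bᵢⱼ.
Initial tableau (one row per fragment):
  row 1: a1 b12 a3 b14 b15
  row 2: a1 b22 a3 a4 a5
  row 3: a1 a2 a3 b34 a5
Rows 1 and 2 agree on SID; apply SID→GPA and equate their GPA entries.
Rows 1 and 3 agree on SID; apply SID→GPA and equate their GPA entries.
Rows 1 and 2 agree on GPA; apply GPA→SID, Advisor and equate their SID, Advisor entries.
Row 3 is now all distinguished symbols — the join is lossless.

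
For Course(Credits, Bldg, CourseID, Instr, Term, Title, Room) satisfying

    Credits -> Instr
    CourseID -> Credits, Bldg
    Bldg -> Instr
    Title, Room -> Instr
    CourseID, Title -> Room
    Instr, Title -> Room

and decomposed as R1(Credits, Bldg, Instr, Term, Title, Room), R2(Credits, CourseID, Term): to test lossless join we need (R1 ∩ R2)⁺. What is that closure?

Credits, Instr, Term

R1 ∩ R2 = {Credits, Term}.
Credits → Instr applies, adding Instr
Closure: {Credits, Instr, Term}.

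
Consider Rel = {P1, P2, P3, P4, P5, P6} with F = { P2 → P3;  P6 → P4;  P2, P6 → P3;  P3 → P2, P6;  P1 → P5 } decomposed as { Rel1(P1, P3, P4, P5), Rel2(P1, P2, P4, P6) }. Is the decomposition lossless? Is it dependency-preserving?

lossy and not dependency-preserving

Lossless test: (P1, P4)⁺ = {P1, P4, P5}, which is a superkey of neither fragment — lossy.
Dependency preservation: the restricted closure of {P2} across the fragments never reaches {P3}, so P2 → P3 cannot be enforced without a join — not preserved.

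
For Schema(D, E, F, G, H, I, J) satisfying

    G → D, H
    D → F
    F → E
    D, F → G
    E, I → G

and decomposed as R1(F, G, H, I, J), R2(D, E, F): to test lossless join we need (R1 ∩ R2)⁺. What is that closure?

E, F

R1 ∩ R2 = {F}.
F → E applies, adding E
Closure: {E, F}.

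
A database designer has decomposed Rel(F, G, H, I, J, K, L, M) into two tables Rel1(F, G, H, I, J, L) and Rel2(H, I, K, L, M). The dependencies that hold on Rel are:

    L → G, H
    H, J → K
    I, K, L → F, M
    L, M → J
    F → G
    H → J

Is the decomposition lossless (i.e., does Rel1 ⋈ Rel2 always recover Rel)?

Common attributes: Rel1 ∩ Rel2 = {H, I, L}.
Closure of {H, I, L}: L → G, H applies, adding G; H → J applies, adding J; H, J → K applies, adding K; I, K, L → F, M applies, adding F, M. So (H, I, L)⁺ = {F, G, H, I, J, K, L, M}.
This closure contains every attribute of Rel1, so Rel1 ∩ Rel2 → Rel1. The join is lossless.

Yes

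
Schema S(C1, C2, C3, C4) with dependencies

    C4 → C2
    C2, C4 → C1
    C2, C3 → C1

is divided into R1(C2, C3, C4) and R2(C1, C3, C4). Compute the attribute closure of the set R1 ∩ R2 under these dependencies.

C1, C2, C3, C4

R1 ∩ R2 = {C3, C4}.
C4 → C2 applies, adding C2
C2, C4 → C1 applies, adding C1
Closure: {C1, C2, C3, C4}.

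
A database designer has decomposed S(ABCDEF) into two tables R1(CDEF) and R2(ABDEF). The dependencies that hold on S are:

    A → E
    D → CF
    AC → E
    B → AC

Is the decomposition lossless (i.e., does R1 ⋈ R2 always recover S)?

Yes

Common attributes: R1 ∩ R2 = {DEF}.
Closure of {DEF}: D → CF applies, adding C. So (DEF)⁺ = {CDEF}.
This closure contains every attribute of R1, so R1 ∩ R2 → R1. The join is lossless.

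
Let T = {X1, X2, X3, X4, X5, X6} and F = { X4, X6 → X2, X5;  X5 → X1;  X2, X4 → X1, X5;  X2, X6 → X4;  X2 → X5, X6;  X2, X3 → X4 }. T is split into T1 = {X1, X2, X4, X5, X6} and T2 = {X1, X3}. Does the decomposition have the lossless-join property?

Common attributes: T1 ∩ T2 = {X1}.
No dependency enlarges {X1}, so (X1)⁺ = {X1}.
The closure contains neither all of T1 = {X1, X2, X4, X5, X6} nor all of T2 = {X1, X3}, so the common attributes are not a superkey of either fragment. The join is lossy.

No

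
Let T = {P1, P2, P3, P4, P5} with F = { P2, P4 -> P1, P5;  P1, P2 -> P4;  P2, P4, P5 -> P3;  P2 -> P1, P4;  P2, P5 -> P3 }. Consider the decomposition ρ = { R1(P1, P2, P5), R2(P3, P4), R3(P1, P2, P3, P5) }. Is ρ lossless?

Chase test. Columns are P1, P2, P3, P4, P5; row i has aⱼ where attribute j ∈ Ri, else bᵢⱼ.
Initial tableau (one row per fragment):
  row 1: a1 a2 b13 b14 a5
  row 2: b21 b22 a3 a4 b25
  row 3: a1 a2 a3 b34 a5
Rows 1 and 3 agree on P1, P2; apply P1, P2→P4 and equate their P4 entries.
Rows 1 and 3 agree on P2, P4, P5; apply P2, P4, P5→P3 and equate their P3 entries.
No row becomes fully distinguished — the join is lossy.

No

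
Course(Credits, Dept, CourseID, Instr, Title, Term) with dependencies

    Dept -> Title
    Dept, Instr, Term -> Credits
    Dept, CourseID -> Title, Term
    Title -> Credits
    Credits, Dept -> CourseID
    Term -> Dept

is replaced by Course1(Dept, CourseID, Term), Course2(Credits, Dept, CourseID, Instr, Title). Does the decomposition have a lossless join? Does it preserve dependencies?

lossless and dependency-preserving

Lossless test: (Dept, CourseID)⁺ = {Credits, Dept, CourseID, Title, Term}, which contains all of one fragment — lossless.
Dependency preservation: Dept, Instr, Term → Credits; Dept, CourseID → Title, Term are not contained in any single fragment, but the restricted closure of each left-hand side across the fragments still reaches the right-hand side; the remaining FDs each lie inside some fragment. All dependencies are preserved.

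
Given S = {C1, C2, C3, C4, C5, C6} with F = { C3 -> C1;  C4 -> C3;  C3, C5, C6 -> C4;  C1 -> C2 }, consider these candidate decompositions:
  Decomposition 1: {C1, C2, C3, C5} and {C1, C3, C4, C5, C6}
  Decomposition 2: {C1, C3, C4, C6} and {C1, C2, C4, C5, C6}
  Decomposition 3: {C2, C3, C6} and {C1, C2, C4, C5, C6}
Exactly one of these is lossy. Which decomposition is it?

Decomposition 1: common = {C1, C3, C5}, closure = {C1, C2, C3, C5} → lossless.
Decomposition 2: common = {C1, C4, C6}, closure = {C1, C2, C3, C4, C6} → lossless.
Decomposition 3: common = {C2, C6}, closure = {C2, C6} → lossy.

Decomposition 3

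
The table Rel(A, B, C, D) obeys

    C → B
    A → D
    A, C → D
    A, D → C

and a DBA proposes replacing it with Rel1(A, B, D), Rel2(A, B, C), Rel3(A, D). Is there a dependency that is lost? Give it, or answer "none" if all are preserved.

C → B lies within Rel2.
A → D lies within Rel1.
A, C → D: restricted closure across fragments reaches D.
A, D → C: restricted closure across fragments reaches C.
Every dependency is enforceable on the fragments, so the decomposition is dependency-preserving.

none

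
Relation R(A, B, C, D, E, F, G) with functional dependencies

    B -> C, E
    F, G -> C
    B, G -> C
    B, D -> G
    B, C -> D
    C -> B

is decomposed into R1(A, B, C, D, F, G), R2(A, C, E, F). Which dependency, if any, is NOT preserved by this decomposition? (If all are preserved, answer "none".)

none

B → C, E: restricted closure across fragments reaches C, E.
F, G → C lies within R1.
B, G → C lies within R1.
B, D → G lies within R1.
B, C → D lies within R1.
C → B lies within R1.
Every dependency is enforceable on the fragments, so the decomposition is dependency-preserving.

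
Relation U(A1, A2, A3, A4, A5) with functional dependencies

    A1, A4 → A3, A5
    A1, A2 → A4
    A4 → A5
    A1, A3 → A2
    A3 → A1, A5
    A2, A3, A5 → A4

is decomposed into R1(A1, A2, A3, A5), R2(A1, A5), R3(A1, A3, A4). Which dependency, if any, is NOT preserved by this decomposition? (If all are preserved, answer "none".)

A4 → A5

Check A4 → A5: no single fragment contains all of {A4, A5}, and the restricted closure of {A4} across the fragments never reaches {A5}.
A1, A4 → A3, A5 is preserved.
A1, A2 → A4 is preserved.
A1, A3 → A2 is preserved.
A3 → A1, A5 is preserved.
A2, A3, A5 → A4 is preserved.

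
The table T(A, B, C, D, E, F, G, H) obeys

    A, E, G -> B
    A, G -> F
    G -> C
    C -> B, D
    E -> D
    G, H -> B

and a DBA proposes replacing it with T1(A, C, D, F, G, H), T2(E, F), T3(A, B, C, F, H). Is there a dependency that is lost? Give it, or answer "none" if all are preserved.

E -> D

Check E → D: no single fragment contains all of {D, E}, and the restricted closure of {E} across the fragments never reaches {D}.
A, E, G → B is preserved.
A, G → F is preserved.
G → C is preserved.
C → B, D is preserved.
G, H → B is preserved.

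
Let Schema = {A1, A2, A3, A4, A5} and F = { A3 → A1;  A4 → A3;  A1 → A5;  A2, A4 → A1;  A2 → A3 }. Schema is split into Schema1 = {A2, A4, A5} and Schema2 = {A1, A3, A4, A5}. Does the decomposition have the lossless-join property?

Yes

Common attributes: Schema1 ∩ Schema2 = {A4, A5}.
Closure of {A4, A5}: A4 → A3 applies, adding A3; A3 → A1 applies, adding A1. So (A4, A5)⁺ = {A1, A3, A4, A5}.
This closure contains every attribute of Schema2, so Schema1 ∩ Schema2 → Schema2. The join is lossless.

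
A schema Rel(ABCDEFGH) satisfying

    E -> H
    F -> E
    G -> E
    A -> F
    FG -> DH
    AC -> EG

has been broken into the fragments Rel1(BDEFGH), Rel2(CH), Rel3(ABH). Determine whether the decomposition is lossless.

No

Chase test. Columns are ABCDEFGH; row i has aⱼ where attribute j ∈ Reli, else bᵢⱼ.
Initial tableau (one row per fragment):
  row 1: b11 a2 b13 a4 a5 a6 a7 a8
  row 2: b21 b22 a3 b24 b25 b26 b27 a8
  row 3: a1 a2 b33 b34 b35 b36 b37 a8
No row becomes fully distinguished — the join is lossy.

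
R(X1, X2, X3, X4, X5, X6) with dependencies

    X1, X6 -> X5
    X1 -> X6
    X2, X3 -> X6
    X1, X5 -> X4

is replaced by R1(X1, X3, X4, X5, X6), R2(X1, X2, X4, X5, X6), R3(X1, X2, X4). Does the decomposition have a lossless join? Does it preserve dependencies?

Lossless test (chase): Rows 1 and 3 agree on X1; apply X1→X6 and equate their X6 entries. Rows 1 and 3 agree on X1, X6; apply X1, X6→X5 and equate their X5 entries. No row becomes fully distinguished — the join is lossy.
Dependency preservation: the restricted closure of {X2, X3} across the fragments never reaches {X6}, so X2, X3 → X6 cannot be enforced without a join — not preserved.

lossy and not dependency-preserving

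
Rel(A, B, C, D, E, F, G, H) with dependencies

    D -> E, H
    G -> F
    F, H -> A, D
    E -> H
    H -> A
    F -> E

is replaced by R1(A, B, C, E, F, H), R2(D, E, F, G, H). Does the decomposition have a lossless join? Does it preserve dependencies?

lossy but dependency-preserving

Lossless test: (E, F, H)⁺ = {A, D, E, F, H}, which is a superkey of neither fragment — lossy.
Dependency preservation: F, H → A, D is not contained in any single fragment, but the restricted closure of its left-hand side across the fragments still reaches the right-hand side; the remaining FDs each lie inside some fragment. All dependencies are preserved.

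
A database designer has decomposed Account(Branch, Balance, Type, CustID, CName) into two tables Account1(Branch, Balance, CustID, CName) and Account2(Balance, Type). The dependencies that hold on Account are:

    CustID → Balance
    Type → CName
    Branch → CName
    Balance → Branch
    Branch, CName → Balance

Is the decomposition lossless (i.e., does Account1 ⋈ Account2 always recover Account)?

No

Common attributes: Account1 ∩ Account2 = {Balance}.
Closure of {Balance}: Balance → Branch applies, adding Branch; Branch → CName applies, adding CName. So (Balance)⁺ = {Branch, Balance, CName}.
The closure contains neither all of Account1 = {Branch, Balance, CustID, CName} nor all of Account2 = {Balance, Type}, so the common attributes are not a superkey of either fragment. The join is lossy.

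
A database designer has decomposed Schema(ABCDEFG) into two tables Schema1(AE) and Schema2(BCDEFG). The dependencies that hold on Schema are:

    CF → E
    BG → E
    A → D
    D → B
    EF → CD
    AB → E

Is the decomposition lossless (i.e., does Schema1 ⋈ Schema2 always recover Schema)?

Common attributes: Schema1 ∩ Schema2 = {E}.
No dependency enlarges {E}, so (E)⁺ = {E}.
The closure contains neither all of Schema1 = {AE} nor all of Schema2 = {BCDEFG}, so the common attributes are not a superkey of either fragment. The join is lossy.

No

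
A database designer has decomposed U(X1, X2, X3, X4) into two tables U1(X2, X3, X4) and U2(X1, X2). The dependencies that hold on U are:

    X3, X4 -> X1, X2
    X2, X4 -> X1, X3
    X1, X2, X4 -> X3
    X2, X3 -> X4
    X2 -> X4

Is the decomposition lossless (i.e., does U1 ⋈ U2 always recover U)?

Yes

Common attributes: U1 ∩ U2 = {X2}.
Closure of {X2}: X2 → X4 applies, adding X4; X2, X4 → X1, X3 applies, adding X1, X3. So (X2)⁺ = {X1, X2, X3, X4}.
This closure contains every attribute of U1, so U1 ∩ U2 → U1. The join is lossless.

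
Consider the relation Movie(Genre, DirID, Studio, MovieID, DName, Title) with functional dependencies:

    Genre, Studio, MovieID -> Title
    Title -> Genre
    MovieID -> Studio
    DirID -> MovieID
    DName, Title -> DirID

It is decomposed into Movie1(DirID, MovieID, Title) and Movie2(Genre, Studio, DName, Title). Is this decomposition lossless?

Common attributes: Movie1 ∩ Movie2 = {Title}.
Closure of {Title}: Title → Genre applies, adding Genre. So (Title)⁺ = {Genre, Title}.
The closure contains neither all of Movie1 = {DirID, MovieID, Title} nor all of Movie2 = {Genre, Studio, DName, Title}, so the common attributes are not a superkey of either fragment. The join is lossy.

No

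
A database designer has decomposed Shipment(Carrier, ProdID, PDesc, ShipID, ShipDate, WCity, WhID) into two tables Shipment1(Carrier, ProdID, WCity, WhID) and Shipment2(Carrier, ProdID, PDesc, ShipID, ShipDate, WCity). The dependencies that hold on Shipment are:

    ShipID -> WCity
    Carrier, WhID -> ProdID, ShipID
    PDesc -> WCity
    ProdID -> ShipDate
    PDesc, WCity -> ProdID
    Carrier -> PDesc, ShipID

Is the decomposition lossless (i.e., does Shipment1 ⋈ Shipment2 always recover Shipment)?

Yes

Common attributes: Shipment1 ∩ Shipment2 = {Carrier, ProdID, WCity}.
Closure of {Carrier, ProdID, WCity}: ProdID → ShipDate applies, adding ShipDate; Carrier → PDesc, ShipID applies, adding PDesc, ShipID. So (Carrier, ProdID, WCity)⁺ = {Carrier, ProdID, PDesc, ShipID, ShipDate, WCity}.
This closure contains every attribute of Shipment2, so Shipment1 ∩ Shipment2 → Shipment2. The join is lossless.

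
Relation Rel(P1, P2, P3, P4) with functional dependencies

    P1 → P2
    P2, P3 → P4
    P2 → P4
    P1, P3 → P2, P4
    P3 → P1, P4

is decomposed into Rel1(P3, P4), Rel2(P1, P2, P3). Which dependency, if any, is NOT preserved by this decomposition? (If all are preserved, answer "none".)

P2 → P4

Check P2 → P4: no single fragment contains all of {P2, P4}, and the restricted closure of {P2} across the fragments never reaches {P4}.
P1 → P2 is preserved.
P2, P3 → P4 is preserved.
P1, P3 → P2, P4 is preserved.
P3 → P1, P4 is preserved.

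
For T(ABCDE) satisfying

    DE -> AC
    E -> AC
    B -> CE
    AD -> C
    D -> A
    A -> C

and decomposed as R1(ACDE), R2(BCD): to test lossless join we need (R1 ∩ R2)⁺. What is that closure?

R1 ∩ R2 = {CD}.
D → A applies, adding A
Closure: {ACD}.

ACD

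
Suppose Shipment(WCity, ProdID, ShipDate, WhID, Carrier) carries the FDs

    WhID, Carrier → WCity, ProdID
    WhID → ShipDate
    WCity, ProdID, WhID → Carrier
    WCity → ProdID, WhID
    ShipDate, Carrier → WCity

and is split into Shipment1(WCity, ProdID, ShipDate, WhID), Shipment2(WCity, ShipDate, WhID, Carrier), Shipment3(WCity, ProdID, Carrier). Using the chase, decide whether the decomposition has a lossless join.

Yes

Chase test. Columns are WCity, ProdID, ShipDate, WhID, Carrier; row i has aⱼ where attribute j ∈ Shipmenti, else bᵢⱼ.
Initial tableau (one row per fragment):
  row 1: a1 a2 a3 a4 b15
  row 2: a1 b22 a3 a4 a5
  row 3: a1 a2 b33 b34 a5
Rows 1 and 2 agree on WCity; apply WCity→ProdID, WhID and equate their ProdID, WhID entries.
Rows 1 and 3 agree on WCity; apply WCity→ProdID, WhID and equate their ProdID, WhID entries.
Rows 1 and 3 agree on WhID; apply WhID→ShipDate and equate their ShipDate entries.
Rows 1 and 2 agree on WCity, ProdID, WhID; apply WCity, ProdID, WhID→Carrier and equate their Carrier entries.
Row 1 is now all distinguished symbols — the join is lossless.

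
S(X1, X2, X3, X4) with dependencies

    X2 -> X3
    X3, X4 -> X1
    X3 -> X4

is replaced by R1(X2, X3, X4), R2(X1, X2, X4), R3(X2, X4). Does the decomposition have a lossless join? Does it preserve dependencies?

lossless but not dependency-preserving

Lossless test (chase): Rows 1 and 2 agree on X2; apply X2→X3 and equate their X3 entries. Rows 1 and 3 agree on X2; apply X2→X3 and equate their X3 entries. Rows 1 and 2 agree on X3, X4; apply X3, X4→X1 and equate their X1 entries. Rows 1 and 3 agree on X3, X4; apply X3, X4→X1 and equate their X1 entries. Row 1 is now all distinguished symbols — the join is lossless.
Dependency preservation: the restricted closure of {X3, X4} across the fragments never reaches {X1}, so X3, X4 → X1 cannot be enforced without a join — not preserved.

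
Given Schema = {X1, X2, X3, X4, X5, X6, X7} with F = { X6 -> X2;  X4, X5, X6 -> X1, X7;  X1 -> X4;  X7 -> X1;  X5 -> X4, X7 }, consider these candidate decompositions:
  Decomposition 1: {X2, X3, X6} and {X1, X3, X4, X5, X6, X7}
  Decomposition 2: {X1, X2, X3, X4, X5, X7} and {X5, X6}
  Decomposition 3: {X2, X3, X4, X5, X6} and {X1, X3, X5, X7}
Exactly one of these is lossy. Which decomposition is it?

Decomposition 2

Decomposition 1: common = {X3, X6}, closure = {X2, X3, X6} → lossless.
Decomposition 2: common = {X5}, closure = {X1, X4, X5, X7} → lossy.
Decomposition 3: common = {X3, X5}, closure = {X1, X3, X4, X5, X7} → lossless.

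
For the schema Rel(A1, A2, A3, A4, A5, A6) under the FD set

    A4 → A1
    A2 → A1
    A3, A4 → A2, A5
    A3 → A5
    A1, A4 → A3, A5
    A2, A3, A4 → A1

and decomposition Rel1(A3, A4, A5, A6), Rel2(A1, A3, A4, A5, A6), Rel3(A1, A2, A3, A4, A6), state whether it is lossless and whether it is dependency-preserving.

lossless and dependency-preserving

Lossless test (chase): Rows 1 and 2 agree on A4; apply A4→A1 and equate their A1 entries. Rows 1 and 2 agree on A3, A4; apply A3, A4→A2, A5 and equate their A2, A5 entries. Rows 1 and 3 agree on A3, A4; apply A3, A4→A2, A5 and equate their A2, A5 entries. Row 1 is now all distinguished symbols — the join is lossless.
Dependency preservation: A3, A4 → A2, A5 is not contained in any single fragment, but the restricted closure of its left-hand side across the fragments still reaches the right-hand side; the remaining FDs each lie inside some fragment. All dependencies are preserved.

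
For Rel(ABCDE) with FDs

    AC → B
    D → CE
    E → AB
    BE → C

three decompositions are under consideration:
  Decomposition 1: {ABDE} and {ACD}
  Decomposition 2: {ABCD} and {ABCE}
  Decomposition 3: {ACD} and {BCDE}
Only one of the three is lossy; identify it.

Decomposition 2

Decomposition 1: common = {AD}, closure = {ABCDE} → lossless.
Decomposition 2: common = {ABC}, closure = {ABC} → lossy.
Decomposition 3: common = {CD}, closure = {ABCDE} → lossless.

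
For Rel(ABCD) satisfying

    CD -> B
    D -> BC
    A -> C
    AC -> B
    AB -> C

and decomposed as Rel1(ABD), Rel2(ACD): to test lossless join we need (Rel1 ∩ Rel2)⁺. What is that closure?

Rel1 ∩ Rel2 = {AD}.
D → BC applies, adding BC
Closure: {ABCD}.

ABCD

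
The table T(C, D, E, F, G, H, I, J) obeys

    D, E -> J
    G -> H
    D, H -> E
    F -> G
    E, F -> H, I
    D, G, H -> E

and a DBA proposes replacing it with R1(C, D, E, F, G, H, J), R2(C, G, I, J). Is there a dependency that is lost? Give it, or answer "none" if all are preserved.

E, F -> H, I

Check E, F → H, I: no single fragment contains all of {E, F, H, I}, and the restricted closure of {E, F} across the fragments never reaches {H, I}.
D, E → J is preserved.
G → H is preserved.
D, H → E is preserved.
F → G is preserved.
D, G, H → E is preserved.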